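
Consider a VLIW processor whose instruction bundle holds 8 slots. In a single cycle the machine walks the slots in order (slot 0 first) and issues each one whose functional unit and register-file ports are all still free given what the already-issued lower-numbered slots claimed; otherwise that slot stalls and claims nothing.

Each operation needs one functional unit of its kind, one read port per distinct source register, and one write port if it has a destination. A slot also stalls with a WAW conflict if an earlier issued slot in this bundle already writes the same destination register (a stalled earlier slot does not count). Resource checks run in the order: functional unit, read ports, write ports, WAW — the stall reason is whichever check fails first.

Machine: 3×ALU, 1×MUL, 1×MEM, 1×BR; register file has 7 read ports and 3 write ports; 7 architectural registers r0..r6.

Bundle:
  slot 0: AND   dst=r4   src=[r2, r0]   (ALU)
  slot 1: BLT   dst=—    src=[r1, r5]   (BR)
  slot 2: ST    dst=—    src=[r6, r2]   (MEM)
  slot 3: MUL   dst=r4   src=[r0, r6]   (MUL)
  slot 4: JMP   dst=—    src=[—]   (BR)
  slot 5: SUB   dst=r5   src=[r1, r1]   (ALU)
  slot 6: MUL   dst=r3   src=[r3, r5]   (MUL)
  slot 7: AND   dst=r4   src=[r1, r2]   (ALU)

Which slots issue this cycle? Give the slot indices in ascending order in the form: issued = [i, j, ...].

issued = [0, 1, 2, 5]

  0. ALU→r4 ⇒ go  {2A/1Mu/1Ld/1B | 5r 2w}
  1. BR ⇒ go  {2A/1Mu/1Ld/0B | 3r 2w}
  2. MEM ⇒ go  {2A/1Mu/0Ld/0B | 1r 2w}
  3. MUL→r4 ⇒ no(RD_PORT)  {2A/1Mu/0Ld/0B | 1r 2w}
  4. BR ⇒ no(FU)  {2A/1Mu/0Ld/0B | 1r 2w}
  5. ALU→r5 ⇒ go  {1A/1Mu/0Ld/0B | 0r 1w}
  6. MUL→r3 ⇒ no(RD_PORT)  {1A/1Mu/0Ld/0B | 0r 1w}
  7. ALU→r4 ⇒ no(RD_PORT)  {1A/1Mu/0Ld/0B | 0r 1w}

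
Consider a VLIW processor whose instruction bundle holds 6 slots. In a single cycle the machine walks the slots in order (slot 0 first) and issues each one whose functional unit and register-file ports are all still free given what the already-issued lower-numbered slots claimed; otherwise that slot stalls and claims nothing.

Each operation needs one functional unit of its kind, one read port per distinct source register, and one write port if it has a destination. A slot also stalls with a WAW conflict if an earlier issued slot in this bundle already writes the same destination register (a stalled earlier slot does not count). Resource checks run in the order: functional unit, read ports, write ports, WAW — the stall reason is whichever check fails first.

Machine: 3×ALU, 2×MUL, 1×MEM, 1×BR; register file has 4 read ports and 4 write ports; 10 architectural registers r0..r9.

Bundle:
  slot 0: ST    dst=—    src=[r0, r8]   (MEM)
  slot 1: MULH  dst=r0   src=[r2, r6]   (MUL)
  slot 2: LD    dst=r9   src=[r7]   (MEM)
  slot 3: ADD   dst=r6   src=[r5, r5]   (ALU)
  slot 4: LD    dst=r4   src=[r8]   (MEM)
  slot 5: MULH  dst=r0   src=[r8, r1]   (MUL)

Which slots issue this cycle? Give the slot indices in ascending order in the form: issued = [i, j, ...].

[0] MEM needs rd=2 wr=0: ok; after: ALU=3 MUL=2 MEM=0 BR=1, R=2, W=4
[1] MUL needs rd=2 wr=1: ok; after: ALU=3 MUL=1 MEM=0 BR=1, R=0, W=3
[2] MEM needs rd=1 wr=1: FU; after: ALU=3 MUL=1 MEM=0 BR=1, R=0, W=3
[3] ALU needs rd=1 wr=1: RD_PORT; after: ALU=3 MUL=1 MEM=0 BR=1, R=0, W=3
[4] MEM needs rd=1 wr=1: FU; after: ALU=3 MUL=1 MEM=0 BR=1, R=0, W=3
[5] MUL needs rd=2 wr=1: RD_PORT; after: ALU=3 MUL=1 MEM=0 BR=1, R=0, W=3

issued = [0, 1]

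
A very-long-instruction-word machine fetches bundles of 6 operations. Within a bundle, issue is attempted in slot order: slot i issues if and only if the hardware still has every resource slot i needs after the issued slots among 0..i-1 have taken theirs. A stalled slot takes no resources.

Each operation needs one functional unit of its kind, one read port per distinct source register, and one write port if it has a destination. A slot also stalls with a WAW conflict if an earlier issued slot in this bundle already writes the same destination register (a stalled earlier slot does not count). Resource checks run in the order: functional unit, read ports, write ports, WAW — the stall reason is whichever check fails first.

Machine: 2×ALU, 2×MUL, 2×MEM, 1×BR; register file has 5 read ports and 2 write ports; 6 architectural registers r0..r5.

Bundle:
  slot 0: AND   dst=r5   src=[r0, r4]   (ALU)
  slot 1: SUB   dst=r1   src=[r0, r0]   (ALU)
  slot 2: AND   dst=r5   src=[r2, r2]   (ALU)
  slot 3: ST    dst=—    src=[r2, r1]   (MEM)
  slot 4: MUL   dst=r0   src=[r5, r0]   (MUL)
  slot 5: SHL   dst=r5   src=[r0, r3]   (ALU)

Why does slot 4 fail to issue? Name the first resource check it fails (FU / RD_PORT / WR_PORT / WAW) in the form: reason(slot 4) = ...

reason(slot 4) = RD_PORT

  0. ALU→r5 ⇒ go  {1A/2Mu/2Ld/1B | 3r 1w}
  1. ALU→r1 ⇒ go  {0A/2Mu/2Ld/1B | 2r 0w}
  2. ALU→r5 ⇒ no(FU)  {0A/2Mu/2Ld/1B | 2r 0w}
  3. MEM ⇒ go  {0A/2Mu/1Ld/1B | 0r 0w}
  4. MUL→r0 ⇒ no(RD_PORT)  {0A/2Mu/1Ld/1B | 0r 0w}
  5. ALU→r5 ⇒ no(FU)  {0A/2Mu/1Ld/1B | 0r 0w}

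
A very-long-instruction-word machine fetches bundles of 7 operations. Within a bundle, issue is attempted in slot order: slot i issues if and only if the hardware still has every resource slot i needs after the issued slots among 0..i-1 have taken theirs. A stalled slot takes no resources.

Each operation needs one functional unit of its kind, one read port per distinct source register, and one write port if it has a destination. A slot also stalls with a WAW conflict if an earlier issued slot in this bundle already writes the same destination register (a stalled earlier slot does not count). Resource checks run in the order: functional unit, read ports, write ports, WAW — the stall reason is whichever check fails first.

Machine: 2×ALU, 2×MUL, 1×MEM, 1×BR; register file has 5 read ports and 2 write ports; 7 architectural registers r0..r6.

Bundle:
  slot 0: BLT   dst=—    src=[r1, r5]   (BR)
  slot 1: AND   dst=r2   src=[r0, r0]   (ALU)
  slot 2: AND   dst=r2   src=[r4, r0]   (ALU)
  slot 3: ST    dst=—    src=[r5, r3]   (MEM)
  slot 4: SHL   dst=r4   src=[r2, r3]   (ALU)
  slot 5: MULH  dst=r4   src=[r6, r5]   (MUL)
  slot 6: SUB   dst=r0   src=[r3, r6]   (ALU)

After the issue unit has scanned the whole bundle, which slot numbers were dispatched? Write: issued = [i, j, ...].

issued = [0, 1, 3]

slot 0 (BR): ISSUE — free A2,Mu2,Ld1,B0 rp3 wp2
slot 1 (ALU): ISSUE — free A1,Mu2,Ld1,B0 rp2 wp1
slot 2 (ALU): stall WAW — free A1,Mu2,Ld1,B0 rp2 wp1
slot 3 (MEM): ISSUE — free A1,Mu2,Ld0,B0 rp0 wp1
slot 4 (ALU): stall RD_PORT — free A1,Mu2,Ld0,B0 rp0 wp1
slot 5 (MUL): stall RD_PORT — free A1,Mu2,Ld0,B0 rp0 wp1
slot 6 (ALU): stall RD_PORT — free A1,Mu2,Ld0,B0 rp0 wp1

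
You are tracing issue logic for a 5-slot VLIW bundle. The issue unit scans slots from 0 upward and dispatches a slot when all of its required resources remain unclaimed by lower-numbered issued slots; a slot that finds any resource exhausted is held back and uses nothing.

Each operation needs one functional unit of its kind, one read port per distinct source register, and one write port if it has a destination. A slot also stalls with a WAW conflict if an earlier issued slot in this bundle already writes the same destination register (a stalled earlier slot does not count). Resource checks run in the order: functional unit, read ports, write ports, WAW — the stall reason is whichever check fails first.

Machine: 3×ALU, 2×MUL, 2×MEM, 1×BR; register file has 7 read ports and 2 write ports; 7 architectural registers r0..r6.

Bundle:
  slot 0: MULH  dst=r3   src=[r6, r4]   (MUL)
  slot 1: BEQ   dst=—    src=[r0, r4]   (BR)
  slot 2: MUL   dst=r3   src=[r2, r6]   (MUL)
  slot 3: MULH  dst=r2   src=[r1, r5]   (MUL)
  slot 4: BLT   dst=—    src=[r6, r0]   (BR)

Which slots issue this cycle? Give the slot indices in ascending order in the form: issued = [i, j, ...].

issued = [0, 1, 3]

[0] MUL needs rd=2 wr=1: ok; after: ALU=3 MUL=1 MEM=2 BR=1, R=5, W=1
[1] BR needs rd=2 wr=0: ok; after: ALU=3 MUL=1 MEM=2 BR=0, R=3, W=1
[2] MUL needs rd=2 wr=1: WAW; after: ALU=3 MUL=1 MEM=2 BR=0, R=3, W=1
[3] MUL needs rd=2 wr=1: ok; after: ALU=3 MUL=0 MEM=2 BR=0, R=1, W=0
[4] BR needs rd=2 wr=0: FU; after: ALU=3 MUL=0 MEM=2 BR=0, R=1, W=0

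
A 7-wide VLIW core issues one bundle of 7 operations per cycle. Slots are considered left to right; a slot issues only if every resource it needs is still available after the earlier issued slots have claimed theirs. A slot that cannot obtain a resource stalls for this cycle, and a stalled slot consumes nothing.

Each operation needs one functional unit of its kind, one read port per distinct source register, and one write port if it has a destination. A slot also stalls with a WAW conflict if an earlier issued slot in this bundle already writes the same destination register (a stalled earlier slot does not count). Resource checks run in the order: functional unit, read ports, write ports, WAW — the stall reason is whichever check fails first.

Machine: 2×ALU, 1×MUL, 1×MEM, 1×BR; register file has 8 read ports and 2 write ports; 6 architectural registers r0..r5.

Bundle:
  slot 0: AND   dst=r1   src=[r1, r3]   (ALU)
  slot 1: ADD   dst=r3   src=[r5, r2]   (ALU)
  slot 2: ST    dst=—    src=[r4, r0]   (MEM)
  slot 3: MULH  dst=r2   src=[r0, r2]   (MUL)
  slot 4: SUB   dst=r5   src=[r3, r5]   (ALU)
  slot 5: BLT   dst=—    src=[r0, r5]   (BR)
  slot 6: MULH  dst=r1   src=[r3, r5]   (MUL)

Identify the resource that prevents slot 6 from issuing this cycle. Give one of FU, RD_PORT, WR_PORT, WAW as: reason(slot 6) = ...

reason(slot 6) = RD_PORT

[0] ALU needs rd=2 wr=1: ok; after: ALU=1 MUL=1 MEM=1 BR=1, R=6, W=1
[1] ALU needs rd=2 wr=1: ok; after: ALU=0 MUL=1 MEM=1 BR=1, R=4, W=0
[2] MEM needs rd=2 wr=0: ok; after: ALU=0 MUL=1 MEM=0 BR=1, R=2, W=0
[3] MUL needs rd=2 wr=1: WR_PORT; after: ALU=0 MUL=1 MEM=0 BR=1, R=2, W=0
[4] ALU needs rd=2 wr=1: FU; after: ALU=0 MUL=1 MEM=0 BR=1, R=2, W=0
[5] BR needs rd=2 wr=0: ok; after: ALU=0 MUL=1 MEM=0 BR=0, R=0, W=0
[6] MUL needs rd=2 wr=1: RD_PORT; after: ALU=0 MUL=1 MEM=0 BR=0, R=0, W=0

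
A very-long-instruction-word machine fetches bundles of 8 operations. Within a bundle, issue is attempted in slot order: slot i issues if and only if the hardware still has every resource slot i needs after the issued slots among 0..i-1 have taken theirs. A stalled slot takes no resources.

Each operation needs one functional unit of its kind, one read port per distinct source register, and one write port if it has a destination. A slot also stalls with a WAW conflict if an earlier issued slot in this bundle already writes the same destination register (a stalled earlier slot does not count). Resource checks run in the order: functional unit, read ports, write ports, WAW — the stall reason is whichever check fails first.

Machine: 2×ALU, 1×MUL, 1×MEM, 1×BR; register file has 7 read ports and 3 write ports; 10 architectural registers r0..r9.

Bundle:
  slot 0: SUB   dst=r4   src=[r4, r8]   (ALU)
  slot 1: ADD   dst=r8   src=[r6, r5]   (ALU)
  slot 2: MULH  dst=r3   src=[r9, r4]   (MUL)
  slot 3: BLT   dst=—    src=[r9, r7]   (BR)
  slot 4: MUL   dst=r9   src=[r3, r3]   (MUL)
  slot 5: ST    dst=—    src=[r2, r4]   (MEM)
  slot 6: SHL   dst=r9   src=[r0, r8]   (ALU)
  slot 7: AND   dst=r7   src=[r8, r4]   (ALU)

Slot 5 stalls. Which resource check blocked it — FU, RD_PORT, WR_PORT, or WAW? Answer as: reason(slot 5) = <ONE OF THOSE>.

slot 0 (ALU): ISSUE — free A1,Mu1,Ld1,B1 rp5 wp2
slot 1 (ALU): ISSUE — free A0,Mu1,Ld1,B1 rp3 wp1
slot 2 (MUL): ISSUE — free A0,Mu0,Ld1,B1 rp1 wp0
slot 3 (BR): stall RD_PORT — free A0,Mu0,Ld1,B1 rp1 wp0
slot 4 (MUL): stall FU — free A0,Mu0,Ld1,B1 rp1 wp0
slot 5 (MEM): stall RD_PORT — free A0,Mu0,Ld1,B1 rp1 wp0
slot 6 (ALU): stall FU — free A0,Mu0,Ld1,B1 rp1 wp0
slot 7 (ALU): stall FU — free A0,Mu0,Ld1,B1 rp1 wp0

reason(slot 5) = RD_PORT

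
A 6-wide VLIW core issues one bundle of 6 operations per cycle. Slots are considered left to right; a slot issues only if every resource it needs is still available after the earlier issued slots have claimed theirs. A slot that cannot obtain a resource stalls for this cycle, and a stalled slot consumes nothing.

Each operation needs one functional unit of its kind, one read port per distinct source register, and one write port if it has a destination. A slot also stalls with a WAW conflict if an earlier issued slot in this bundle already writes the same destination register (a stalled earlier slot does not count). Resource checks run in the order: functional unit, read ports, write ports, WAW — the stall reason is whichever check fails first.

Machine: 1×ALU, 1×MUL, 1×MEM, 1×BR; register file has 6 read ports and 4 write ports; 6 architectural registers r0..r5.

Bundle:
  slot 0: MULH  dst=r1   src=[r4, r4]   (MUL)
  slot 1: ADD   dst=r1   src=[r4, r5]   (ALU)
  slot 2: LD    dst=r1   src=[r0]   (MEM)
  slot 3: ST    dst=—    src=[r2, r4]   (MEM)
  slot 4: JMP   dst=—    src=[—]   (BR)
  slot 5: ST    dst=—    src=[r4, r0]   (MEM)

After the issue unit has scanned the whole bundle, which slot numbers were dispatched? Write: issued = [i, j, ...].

#0 MUL src=r4,r4 dispatched  <A:1 Mu:0 Ld:1 B:1 rd:5 wr:3>
#1 ALU src=r4,r5 held:WAW  <A:1 Mu:0 Ld:1 B:1 rd:5 wr:3>
#2 MEM src=r0 held:WAW  <A:1 Mu:0 Ld:1 B:1 rd:5 wr:3>
#3 MEM src=r2,r4 dispatched  <A:1 Mu:0 Ld:0 B:1 rd:3 wr:3>
#4 BR src=- dispatched  <A:1 Mu:0 Ld:0 B:0 rd:3 wr:3>
#5 MEM src=r4,r0 held:FU  <A:1 Mu:0 Ld:0 B:0 rd:3 wr:3>

issued = [0, 3, 4]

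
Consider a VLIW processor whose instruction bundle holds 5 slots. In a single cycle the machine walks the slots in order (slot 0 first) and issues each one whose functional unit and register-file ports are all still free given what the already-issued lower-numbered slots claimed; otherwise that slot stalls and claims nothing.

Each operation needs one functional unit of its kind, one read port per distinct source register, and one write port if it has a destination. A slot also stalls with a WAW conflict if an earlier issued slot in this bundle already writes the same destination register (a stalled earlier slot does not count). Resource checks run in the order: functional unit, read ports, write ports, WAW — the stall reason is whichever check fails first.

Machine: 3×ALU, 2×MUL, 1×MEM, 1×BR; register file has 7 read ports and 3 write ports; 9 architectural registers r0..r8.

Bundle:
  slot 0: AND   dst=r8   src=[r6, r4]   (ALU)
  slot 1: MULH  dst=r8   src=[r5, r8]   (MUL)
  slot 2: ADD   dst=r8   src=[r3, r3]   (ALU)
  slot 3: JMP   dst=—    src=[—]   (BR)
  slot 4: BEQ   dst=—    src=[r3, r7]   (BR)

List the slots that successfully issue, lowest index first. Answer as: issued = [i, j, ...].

issued = [0, 3]

  0. ALU→r8 ⇒ go  {2A/2Mu/1Ld/1B | 5r 2w}
  1. MUL→r8 ⇒ no(WAW)  {2A/2Mu/1Ld/1B | 5r 2w}
  2. ALU→r8 ⇒ no(WAW)  {2A/2Mu/1Ld/1B | 5r 2w}
  3. BR ⇒ go  {2A/2Mu/1Ld/0B | 5r 2w}
  4. BR ⇒ no(FU)  {2A/2Mu/1Ld/0B | 5r 2w}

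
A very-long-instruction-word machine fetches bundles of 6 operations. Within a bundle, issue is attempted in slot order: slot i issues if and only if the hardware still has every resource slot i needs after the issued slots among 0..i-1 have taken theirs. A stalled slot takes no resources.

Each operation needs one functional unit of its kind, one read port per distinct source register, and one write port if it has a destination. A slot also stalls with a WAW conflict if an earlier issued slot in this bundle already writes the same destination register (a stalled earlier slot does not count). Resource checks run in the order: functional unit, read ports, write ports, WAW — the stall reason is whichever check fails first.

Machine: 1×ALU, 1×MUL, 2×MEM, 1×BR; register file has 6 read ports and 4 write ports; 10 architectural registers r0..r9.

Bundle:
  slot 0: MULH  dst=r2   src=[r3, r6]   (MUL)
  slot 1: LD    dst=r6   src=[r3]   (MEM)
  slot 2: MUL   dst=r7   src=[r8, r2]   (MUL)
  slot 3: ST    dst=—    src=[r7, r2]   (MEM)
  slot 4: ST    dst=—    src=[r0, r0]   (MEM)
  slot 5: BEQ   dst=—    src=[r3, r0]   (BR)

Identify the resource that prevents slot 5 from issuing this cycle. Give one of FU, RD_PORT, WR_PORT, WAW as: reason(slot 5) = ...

#0 MUL src=r3,r6 dispatched  <A:1 Mu:0 Ld:2 B:1 rd:4 wr:3>
#1 MEM src=r3 dispatched  <A:1 Mu:0 Ld:1 B:1 rd:3 wr:2>
#2 MUL src=r8,r2 held:FU  <A:1 Mu:0 Ld:1 B:1 rd:3 wr:2>
#3 MEM src=r7,r2 dispatched  <A:1 Mu:0 Ld:0 B:1 rd:1 wr:2>
#4 MEM src=r0,r0 held:FU  <A:1 Mu:0 Ld:0 B:1 rd:1 wr:2>
#5 BR src=r3,r0 held:RD_PORT  <A:1 Mu:0 Ld:0 B:1 rd:1 wr:2>

reason(slot 5) = RD_PORT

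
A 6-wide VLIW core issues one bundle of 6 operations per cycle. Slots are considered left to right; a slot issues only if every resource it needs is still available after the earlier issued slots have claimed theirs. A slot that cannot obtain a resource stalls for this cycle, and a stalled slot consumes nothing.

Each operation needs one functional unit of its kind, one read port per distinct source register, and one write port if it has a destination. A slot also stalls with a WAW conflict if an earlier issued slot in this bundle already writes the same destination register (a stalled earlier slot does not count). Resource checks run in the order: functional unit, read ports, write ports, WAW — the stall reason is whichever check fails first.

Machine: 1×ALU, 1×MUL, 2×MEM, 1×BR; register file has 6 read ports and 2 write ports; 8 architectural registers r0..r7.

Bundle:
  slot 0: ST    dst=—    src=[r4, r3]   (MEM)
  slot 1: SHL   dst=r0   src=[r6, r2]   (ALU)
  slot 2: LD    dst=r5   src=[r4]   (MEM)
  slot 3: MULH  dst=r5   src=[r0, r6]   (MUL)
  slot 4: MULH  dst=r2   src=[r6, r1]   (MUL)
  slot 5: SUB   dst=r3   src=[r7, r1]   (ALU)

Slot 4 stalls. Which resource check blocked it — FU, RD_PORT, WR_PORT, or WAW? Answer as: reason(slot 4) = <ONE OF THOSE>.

[0] MEM needs rd=2 wr=0: ok; after: ALU=1 MUL=1 MEM=1 BR=1, R=4, W=2
[1] ALU needs rd=2 wr=1: ok; after: ALU=0 MUL=1 MEM=1 BR=1, R=2, W=1
[2] MEM needs rd=1 wr=1: ok; after: ALU=0 MUL=1 MEM=0 BR=1, R=1, W=0
[3] MUL needs rd=2 wr=1: RD_PORT; after: ALU=0 MUL=1 MEM=0 BR=1, R=1, W=0
[4] MUL needs rd=2 wr=1: RD_PORT; after: ALU=0 MUL=1 MEM=0 BR=1, R=1, W=0
[5] ALU needs rd=2 wr=1: FU; after: ALU=0 MUL=1 MEM=0 BR=1, R=1, W=0

reason(slot 4) = RD_PORT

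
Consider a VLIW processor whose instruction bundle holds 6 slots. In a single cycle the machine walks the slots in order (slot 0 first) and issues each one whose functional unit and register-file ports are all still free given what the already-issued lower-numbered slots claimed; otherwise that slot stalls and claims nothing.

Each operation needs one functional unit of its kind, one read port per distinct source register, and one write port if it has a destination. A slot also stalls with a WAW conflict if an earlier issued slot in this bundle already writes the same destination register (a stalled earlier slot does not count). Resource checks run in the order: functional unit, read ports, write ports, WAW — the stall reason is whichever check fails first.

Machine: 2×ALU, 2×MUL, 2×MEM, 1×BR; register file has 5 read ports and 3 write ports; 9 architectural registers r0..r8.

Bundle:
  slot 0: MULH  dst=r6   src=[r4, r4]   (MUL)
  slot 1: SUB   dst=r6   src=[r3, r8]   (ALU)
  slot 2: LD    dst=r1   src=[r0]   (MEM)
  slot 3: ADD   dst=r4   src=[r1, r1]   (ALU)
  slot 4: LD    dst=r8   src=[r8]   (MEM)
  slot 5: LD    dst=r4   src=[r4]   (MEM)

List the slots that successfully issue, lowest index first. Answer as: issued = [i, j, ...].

  0. MUL→r6 ⇒ go  {2A/1Mu/2Ld/1B | 4r 2w}
  1. ALU→r6 ⇒ no(WAW)  {2A/1Mu/2Ld/1B | 4r 2w}
  2. MEM→r1 ⇒ go  {2A/1Mu/1Ld/1B | 3r 1w}
  3. ALU→r4 ⇒ go  {1A/1Mu/1Ld/1B | 2r 0w}
  4. MEM→r8 ⇒ no(WR_PORT)  {1A/1Mu/1Ld/1B | 2r 0w}
  5. MEM→r4 ⇒ no(WR_PORT)  {1A/1Mu/1Ld/1B | 2r 0w}

issued = [0, 2, 3]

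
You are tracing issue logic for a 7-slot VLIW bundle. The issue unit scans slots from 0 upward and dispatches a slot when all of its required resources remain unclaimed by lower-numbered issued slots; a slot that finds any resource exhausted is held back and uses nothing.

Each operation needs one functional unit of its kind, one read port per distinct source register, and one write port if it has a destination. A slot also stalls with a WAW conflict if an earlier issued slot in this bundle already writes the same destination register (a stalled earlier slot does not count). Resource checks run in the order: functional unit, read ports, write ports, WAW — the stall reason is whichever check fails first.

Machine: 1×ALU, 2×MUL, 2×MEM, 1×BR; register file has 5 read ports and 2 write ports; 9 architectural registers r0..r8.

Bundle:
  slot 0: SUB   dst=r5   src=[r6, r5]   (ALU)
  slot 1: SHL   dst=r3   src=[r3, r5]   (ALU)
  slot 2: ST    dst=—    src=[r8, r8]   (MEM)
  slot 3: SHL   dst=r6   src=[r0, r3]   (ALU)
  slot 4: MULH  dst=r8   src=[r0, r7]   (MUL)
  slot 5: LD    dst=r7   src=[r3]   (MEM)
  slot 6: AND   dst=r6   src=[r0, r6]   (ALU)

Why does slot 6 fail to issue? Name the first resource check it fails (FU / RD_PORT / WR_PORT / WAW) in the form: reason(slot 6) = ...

reason(slot 6) = FU

  0. ALU→r5 ⇒ go  {0A/2Mu/2Ld/1B | 3r 1w}
  1. ALU→r3 ⇒ no(FU)  {0A/2Mu/2Ld/1B | 3r 1w}
  2. MEM ⇒ go  {0A/2Mu/1Ld/1B | 2r 1w}
  3. ALU→r6 ⇒ no(FU)  {0A/2Mu/1Ld/1B | 2r 1w}
  4. MUL→r8 ⇒ go  {0A/1Mu/1Ld/1B | 0r 0w}
  5. MEM→r7 ⇒ no(RD_PORT)  {0A/1Mu/1Ld/1B | 0r 0w}
  6. ALU→r6 ⇒ no(FU)  {0A/1Mu/1Ld/1B | 0r 0w}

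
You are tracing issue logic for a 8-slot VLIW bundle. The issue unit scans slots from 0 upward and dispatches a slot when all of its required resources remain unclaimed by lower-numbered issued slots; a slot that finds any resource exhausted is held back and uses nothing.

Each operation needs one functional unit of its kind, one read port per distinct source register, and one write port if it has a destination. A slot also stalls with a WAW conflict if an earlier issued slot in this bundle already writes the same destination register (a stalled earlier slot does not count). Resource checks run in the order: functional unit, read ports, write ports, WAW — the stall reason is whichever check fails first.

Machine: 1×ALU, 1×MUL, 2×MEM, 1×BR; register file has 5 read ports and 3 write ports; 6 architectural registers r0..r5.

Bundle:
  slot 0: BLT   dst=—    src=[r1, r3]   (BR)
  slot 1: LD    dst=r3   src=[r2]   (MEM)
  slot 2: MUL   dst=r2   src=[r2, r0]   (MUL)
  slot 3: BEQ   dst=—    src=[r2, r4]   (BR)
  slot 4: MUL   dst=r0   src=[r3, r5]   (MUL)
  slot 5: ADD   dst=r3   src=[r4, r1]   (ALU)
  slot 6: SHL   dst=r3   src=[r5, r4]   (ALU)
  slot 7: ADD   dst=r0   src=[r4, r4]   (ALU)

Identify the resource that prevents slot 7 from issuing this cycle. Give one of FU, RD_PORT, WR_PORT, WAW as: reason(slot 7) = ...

reason(slot 7) = RD_PORT

  0. BR ⇒ go  {1A/1Mu/2Ld/0B | 3r 3w}
  1. MEM→r3 ⇒ go  {1A/1Mu/1Ld/0B | 2r 2w}
  2. MUL→r2 ⇒ go  {1A/0Mu/1Ld/0B | 0r 1w}
  3. BR ⇒ no(FU)  {1A/0Mu/1Ld/0B | 0r 1w}
  4. MUL→r0 ⇒ no(FU)  {1A/0Mu/1Ld/0B | 0r 1w}
  5. ALU→r3 ⇒ no(RD_PORT)  {1A/0Mu/1Ld/0B | 0r 1w}
  6. ALU→r3 ⇒ no(RD_PORT)  {1A/0Mu/1Ld/0B | 0r 1w}
  7. ALU→r0 ⇒ no(RD_PORT)  {1A/0Mu/1Ld/0B | 0r 1w}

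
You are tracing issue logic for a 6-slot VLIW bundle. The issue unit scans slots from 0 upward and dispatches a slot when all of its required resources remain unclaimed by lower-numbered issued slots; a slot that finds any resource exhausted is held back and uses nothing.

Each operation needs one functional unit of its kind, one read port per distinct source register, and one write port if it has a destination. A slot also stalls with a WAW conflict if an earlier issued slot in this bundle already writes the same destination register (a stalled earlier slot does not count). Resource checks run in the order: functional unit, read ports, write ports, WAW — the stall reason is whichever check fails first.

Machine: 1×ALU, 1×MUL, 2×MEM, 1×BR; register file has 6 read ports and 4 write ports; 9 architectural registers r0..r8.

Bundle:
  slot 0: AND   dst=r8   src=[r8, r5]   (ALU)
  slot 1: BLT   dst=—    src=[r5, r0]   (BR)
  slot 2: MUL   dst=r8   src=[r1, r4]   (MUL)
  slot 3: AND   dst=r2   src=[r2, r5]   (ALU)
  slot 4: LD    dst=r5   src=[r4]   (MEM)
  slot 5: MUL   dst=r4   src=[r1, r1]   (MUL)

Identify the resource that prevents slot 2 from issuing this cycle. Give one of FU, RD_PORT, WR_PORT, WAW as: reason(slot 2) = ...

slot 0 (ALU): ISSUE — free A0,Mu1,Ld2,B1 rp4 wp3
slot 1 (BR): ISSUE — free A0,Mu1,Ld2,B0 rp2 wp3
slot 2 (MUL): stall WAW — free A0,Mu1,Ld2,B0 rp2 wp3
slot 3 (ALU): stall FU — free A0,Mu1,Ld2,B0 rp2 wp3
slot 4 (MEM): ISSUE — free A0,Mu1,Ld1,B0 rp1 wp2
slot 5 (MUL): ISSUE — free A0,Mu0,Ld1,B0 rp0 wp1

reason(slot 2) = WAW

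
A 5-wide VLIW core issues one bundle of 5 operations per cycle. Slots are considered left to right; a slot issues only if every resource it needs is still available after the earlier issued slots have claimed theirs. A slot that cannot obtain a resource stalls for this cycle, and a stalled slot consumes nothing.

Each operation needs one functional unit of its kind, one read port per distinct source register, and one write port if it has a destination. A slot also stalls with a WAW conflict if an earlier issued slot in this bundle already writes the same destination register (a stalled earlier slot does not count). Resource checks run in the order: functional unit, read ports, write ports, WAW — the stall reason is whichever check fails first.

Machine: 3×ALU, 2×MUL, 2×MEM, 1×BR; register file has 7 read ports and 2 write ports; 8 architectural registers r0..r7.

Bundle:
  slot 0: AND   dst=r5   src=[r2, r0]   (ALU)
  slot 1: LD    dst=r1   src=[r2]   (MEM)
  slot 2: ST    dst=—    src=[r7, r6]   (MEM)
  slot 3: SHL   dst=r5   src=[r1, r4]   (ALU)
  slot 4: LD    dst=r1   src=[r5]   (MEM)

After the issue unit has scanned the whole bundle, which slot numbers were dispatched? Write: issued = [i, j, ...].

issued = [0, 1, 2]

(0) want 1×ALU +2rd +1wr — yes → AL2|MU2|ME2|BR1|rd5|wr1
(1) want 1×MEM +1rd +1wr — yes → AL2|MU2|ME1|BR1|rd4|wr0
(2) want 1×MEM +2rd +0wr — yes → AL2|MU2|ME0|BR1|rd2|wr0
(3) want 1×ALU +2rd +1wr — WR_PORT → AL2|MU2|ME0|BR1|rd2|wr0
(4) want 1×MEM +1rd +1wr — FU → AL2|MU2|ME0|BR1|rd2|wr0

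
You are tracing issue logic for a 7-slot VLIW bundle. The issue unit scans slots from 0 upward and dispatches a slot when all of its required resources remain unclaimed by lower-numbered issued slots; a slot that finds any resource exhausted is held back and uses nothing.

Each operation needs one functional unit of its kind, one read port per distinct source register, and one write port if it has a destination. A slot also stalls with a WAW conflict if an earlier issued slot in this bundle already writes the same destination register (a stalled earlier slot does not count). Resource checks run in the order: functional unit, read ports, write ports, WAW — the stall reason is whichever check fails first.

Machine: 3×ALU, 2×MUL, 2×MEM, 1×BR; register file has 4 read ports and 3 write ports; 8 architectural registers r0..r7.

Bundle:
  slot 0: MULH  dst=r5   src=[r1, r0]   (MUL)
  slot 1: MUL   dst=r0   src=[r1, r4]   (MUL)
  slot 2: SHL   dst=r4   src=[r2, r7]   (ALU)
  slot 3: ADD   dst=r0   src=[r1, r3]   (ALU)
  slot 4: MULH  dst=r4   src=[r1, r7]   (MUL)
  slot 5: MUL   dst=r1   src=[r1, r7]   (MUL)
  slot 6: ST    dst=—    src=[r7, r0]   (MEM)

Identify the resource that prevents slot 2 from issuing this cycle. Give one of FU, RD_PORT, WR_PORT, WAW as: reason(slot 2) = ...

reason(slot 2) = RD_PORT

(0) want 1×MUL +2rd +1wr — yes → AL3|MU1|ME2|BR1|rd2|wr2
(1) want 1×MUL +2rd +1wr — yes → AL3|MU0|ME2|BR1|rd0|wr1
(2) want 1×ALU +2rd +1wr — RD_PORT → AL3|MU0|ME2|BR1|rd0|wr1
(3) want 1×ALU +2rd +1wr — RD_PORT → AL3|MU0|ME2|BR1|rd0|wr1
(4) want 1×MUL +2rd +1wr — FU → AL3|MU0|ME2|BR1|rd0|wr1
(5) want 1×MUL +2rd +1wr — FU → AL3|MU0|ME2|BR1|rd0|wr1
(6) want 1×MEM +2rd +0wr — RD_PORT → AL3|MU0|ME2|BR1|rd0|wr1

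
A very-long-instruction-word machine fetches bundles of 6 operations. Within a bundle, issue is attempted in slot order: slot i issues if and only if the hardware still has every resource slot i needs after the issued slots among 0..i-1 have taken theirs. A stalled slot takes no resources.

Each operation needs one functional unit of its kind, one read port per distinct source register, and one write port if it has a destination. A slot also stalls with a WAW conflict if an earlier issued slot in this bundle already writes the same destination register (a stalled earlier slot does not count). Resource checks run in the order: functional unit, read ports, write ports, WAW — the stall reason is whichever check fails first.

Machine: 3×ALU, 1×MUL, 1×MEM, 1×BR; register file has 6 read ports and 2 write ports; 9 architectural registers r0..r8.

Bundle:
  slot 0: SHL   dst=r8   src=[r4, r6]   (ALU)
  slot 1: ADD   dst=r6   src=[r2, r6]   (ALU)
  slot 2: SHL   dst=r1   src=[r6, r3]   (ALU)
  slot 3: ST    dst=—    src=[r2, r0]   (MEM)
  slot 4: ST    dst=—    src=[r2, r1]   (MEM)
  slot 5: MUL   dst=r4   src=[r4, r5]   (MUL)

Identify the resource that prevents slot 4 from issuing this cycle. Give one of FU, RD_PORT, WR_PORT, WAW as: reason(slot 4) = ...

slot 0 (ALU): ISSUE — free A2,Mu1,Ld1,B1 rp4 wp1
slot 1 (ALU): ISSUE — free A1,Mu1,Ld1,B1 rp2 wp0
slot 2 (ALU): stall WR_PORT — free A1,Mu1,Ld1,B1 rp2 wp0
slot 3 (MEM): ISSUE — free A1,Mu1,Ld0,B1 rp0 wp0
slot 4 (MEM): stall FU — free A1,Mu1,Ld0,B1 rp0 wp0
slot 5 (MUL): stall RD_PORT — free A1,Mu1,Ld0,B1 rp0 wp0

reason(slot 4) = FU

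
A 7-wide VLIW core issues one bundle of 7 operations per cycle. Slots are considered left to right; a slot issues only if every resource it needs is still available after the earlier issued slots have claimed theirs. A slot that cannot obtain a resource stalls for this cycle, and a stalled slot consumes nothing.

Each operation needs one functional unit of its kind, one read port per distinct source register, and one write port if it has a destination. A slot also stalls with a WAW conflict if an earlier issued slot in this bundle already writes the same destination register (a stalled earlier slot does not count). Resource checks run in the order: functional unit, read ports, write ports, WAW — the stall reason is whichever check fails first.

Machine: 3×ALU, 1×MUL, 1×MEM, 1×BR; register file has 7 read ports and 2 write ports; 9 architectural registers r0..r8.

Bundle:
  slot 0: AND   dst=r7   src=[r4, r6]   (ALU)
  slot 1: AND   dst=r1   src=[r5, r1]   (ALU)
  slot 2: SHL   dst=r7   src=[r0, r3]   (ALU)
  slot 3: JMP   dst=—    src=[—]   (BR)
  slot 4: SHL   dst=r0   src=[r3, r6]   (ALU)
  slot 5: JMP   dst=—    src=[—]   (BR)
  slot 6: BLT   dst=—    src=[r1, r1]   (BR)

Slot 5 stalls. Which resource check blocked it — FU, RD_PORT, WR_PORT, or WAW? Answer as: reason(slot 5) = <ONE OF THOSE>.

slot 0 (ALU): ISSUE — free A2,Mu1,Ld1,B1 rp5 wp1
slot 1 (ALU): ISSUE — free A1,Mu1,Ld1,B1 rp3 wp0
slot 2 (ALU): stall WR_PORT — free A1,Mu1,Ld1,B1 rp3 wp0
slot 3 (BR): ISSUE — free A1,Mu1,Ld1,B0 rp3 wp0
slot 4 (ALU): stall WR_PORT — free A1,Mu1,Ld1,B0 rp3 wp0
slot 5 (BR): stall FU — free A1,Mu1,Ld1,B0 rp3 wp0
slot 6 (BR): stall FU — free A1,Mu1,Ld1,B0 rp3 wp0

reason(slot 5) = FU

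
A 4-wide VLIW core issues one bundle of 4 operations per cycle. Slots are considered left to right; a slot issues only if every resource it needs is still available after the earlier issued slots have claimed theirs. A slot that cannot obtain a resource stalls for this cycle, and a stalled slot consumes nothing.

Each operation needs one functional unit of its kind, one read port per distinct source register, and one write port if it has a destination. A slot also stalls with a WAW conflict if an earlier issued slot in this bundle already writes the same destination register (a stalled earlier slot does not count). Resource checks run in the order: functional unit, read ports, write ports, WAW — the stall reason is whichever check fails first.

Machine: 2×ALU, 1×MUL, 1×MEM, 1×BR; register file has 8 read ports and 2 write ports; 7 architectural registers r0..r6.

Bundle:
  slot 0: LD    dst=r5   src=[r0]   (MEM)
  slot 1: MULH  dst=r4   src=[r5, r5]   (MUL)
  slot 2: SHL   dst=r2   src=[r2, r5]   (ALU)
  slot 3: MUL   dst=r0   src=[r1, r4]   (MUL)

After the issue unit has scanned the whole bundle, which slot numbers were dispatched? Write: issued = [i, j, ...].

issued = [0, 1]

[0] MEM needs rd=1 wr=1: ok; after: ALU=2 MUL=1 MEM=0 BR=1, R=7, W=1
[1] MUL needs rd=1 wr=1: ok; after: ALU=2 MUL=0 MEM=0 BR=1, R=6, W=0
[2] ALU needs rd=2 wr=1: WR_PORT; after: ALU=2 MUL=0 MEM=0 BR=1, R=6, W=0
[3] MUL needs rd=2 wr=1: FU; after: ALU=2 MUL=0 MEM=0 BR=1, R=6, W=0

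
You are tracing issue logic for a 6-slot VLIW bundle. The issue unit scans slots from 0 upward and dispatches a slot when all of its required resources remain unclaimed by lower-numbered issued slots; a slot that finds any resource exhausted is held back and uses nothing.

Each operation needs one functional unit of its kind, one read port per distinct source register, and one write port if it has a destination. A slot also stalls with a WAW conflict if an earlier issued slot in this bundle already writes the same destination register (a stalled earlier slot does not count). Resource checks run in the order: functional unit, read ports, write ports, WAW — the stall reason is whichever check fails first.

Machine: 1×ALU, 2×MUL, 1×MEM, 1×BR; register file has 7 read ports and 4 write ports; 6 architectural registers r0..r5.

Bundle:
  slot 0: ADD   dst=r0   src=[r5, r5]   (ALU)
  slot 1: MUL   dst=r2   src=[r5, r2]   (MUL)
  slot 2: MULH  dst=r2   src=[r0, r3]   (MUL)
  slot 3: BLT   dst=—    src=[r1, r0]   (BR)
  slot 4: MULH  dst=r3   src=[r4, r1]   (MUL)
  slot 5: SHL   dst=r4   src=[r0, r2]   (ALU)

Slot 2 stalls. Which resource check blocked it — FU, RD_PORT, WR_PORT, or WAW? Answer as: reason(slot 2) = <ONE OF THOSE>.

reason(slot 2) = WAW

[0] ALU needs rd=1 wr=1: ok; after: ALU=0 MUL=2 MEM=1 BR=1, R=6, W=3
[1] MUL needs rd=2 wr=1: ok; after: ALU=0 MUL=1 MEM=1 BR=1, R=4, W=2
[2] MUL needs rd=2 wr=1: WAW; after: ALU=0 MUL=1 MEM=1 BR=1, R=4, W=2
[3] BR needs rd=2 wr=0: ok; after: ALU=0 MUL=1 MEM=1 BR=0, R=2, W=2
[4] MUL needs rd=2 wr=1: ok; after: ALU=0 MUL=0 MEM=1 BR=0, R=0, W=1
[5] ALU needs rd=2 wr=1: FU; after: ALU=0 MUL=0 MEM=1 BR=0, R=0, W=1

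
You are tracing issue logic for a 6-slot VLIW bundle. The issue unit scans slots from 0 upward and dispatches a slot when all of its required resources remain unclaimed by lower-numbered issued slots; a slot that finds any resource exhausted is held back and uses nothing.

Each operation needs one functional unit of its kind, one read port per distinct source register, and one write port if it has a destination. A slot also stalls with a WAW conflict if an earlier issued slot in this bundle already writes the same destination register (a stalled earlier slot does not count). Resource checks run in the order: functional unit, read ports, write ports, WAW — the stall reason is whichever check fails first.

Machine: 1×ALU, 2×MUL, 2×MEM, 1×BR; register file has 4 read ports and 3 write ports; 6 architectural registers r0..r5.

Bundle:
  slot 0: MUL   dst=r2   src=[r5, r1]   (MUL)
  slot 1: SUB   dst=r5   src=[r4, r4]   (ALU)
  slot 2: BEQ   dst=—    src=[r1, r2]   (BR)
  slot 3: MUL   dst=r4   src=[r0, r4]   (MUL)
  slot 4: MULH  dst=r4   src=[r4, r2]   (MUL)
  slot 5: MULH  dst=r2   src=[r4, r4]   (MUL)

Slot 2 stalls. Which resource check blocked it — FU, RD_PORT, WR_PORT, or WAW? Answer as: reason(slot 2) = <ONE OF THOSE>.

[0] MUL needs rd=2 wr=1: ok; after: ALU=1 MUL=1 MEM=2 BR=1, R=2, W=2
[1] ALU needs rd=1 wr=1: ok; after: ALU=0 MUL=1 MEM=2 BR=1, R=1, W=1
[2] BR needs rd=2 wr=0: RD_PORT; after: ALU=0 MUL=1 MEM=2 BR=1, R=1, W=1
[3] MUL needs rd=2 wr=1: RD_PORT; after: ALU=0 MUL=1 MEM=2 BR=1, R=1, W=1
[4] MUL needs rd=2 wr=1: RD_PORT; after: ALU=0 MUL=1 MEM=2 BR=1, R=1, W=1
[5] MUL needs rd=1 wr=1: WAW; after: ALU=0 MUL=1 MEM=2 BR=1, R=1, W=1

reason(slot 2) = RD_PORT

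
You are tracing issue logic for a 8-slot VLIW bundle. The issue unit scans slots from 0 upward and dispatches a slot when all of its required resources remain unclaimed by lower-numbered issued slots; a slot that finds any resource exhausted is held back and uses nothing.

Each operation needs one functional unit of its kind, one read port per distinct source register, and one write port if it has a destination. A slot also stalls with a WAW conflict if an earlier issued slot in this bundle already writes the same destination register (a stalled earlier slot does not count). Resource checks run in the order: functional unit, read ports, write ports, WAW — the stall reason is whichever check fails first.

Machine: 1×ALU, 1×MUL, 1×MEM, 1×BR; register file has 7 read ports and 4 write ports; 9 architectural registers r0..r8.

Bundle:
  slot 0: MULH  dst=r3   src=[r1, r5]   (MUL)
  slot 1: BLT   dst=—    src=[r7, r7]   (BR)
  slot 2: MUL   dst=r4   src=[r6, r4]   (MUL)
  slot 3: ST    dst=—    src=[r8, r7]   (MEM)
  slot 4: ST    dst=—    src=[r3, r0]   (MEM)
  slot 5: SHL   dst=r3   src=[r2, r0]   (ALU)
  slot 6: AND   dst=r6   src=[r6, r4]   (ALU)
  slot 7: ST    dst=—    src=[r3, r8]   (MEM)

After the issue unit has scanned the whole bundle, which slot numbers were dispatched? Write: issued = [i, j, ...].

issued = [0, 1, 3, 6]

  0. MUL→r3 ⇒ go  {1A/0Mu/1Ld/1B | 5r 3w}
  1. BR ⇒ go  {1A/0Mu/1Ld/0B | 4r 3w}
  2. MUL→r4 ⇒ no(FU)  {1A/0Mu/1Ld/0B | 4r 3w}
  3. MEM ⇒ go  {1A/0Mu/0Ld/0B | 2r 3w}
  4. MEM ⇒ no(FU)  {1A/0Mu/0Ld/0B | 2r 3w}
  5. ALU→r3 ⇒ no(WAW)  {1A/0Mu/0Ld/0B | 2r 3w}
  6. ALU→r6 ⇒ go  {0A/0Mu/0Ld/0B | 0r 2w}
  7. MEM ⇒ no(FU)  {0A/0Mu/0Ld/0B | 0r 2w}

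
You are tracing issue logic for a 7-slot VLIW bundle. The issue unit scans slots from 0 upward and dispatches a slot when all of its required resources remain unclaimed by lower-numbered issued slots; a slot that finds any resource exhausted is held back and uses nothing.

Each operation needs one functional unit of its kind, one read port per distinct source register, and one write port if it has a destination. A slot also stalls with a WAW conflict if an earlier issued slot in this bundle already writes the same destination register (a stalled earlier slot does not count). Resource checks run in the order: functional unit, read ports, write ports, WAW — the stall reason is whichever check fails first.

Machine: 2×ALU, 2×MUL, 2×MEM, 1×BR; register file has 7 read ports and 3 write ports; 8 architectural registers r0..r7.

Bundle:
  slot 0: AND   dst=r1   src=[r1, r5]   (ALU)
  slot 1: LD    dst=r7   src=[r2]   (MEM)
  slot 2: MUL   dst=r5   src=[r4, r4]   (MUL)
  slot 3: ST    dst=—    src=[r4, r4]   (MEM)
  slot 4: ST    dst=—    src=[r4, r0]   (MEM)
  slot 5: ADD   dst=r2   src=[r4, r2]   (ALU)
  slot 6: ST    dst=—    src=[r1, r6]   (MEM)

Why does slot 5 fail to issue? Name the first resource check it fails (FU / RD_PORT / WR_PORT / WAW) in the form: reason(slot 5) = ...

reason(slot 5) = WR_PORT

#0 ALU src=r1,r5 dispatched  <A:1 Mu:2 Ld:2 B:1 rd:5 wr:2>
#1 MEM src=r2 dispatched  <A:1 Mu:2 Ld:1 B:1 rd:4 wr:1>
#2 MUL src=r4,r4 dispatched  <A:1 Mu:1 Ld:1 B:1 rd:3 wr:0>
#3 MEM src=r4,r4 dispatched  <A:1 Mu:1 Ld:0 B:1 rd:2 wr:0>
#4 MEM src=r4,r0 held:FU  <A:1 Mu:1 Ld:0 B:1 rd:2 wr:0>
#5 ALU src=r4,r2 held:WR_PORT  <A:1 Mu:1 Ld:0 B:1 rd:2 wr:0>
#6 MEM src=r1,r6 held:FU  <A:1 Mu:1 Ld:0 B:1 rd:2 wr:0>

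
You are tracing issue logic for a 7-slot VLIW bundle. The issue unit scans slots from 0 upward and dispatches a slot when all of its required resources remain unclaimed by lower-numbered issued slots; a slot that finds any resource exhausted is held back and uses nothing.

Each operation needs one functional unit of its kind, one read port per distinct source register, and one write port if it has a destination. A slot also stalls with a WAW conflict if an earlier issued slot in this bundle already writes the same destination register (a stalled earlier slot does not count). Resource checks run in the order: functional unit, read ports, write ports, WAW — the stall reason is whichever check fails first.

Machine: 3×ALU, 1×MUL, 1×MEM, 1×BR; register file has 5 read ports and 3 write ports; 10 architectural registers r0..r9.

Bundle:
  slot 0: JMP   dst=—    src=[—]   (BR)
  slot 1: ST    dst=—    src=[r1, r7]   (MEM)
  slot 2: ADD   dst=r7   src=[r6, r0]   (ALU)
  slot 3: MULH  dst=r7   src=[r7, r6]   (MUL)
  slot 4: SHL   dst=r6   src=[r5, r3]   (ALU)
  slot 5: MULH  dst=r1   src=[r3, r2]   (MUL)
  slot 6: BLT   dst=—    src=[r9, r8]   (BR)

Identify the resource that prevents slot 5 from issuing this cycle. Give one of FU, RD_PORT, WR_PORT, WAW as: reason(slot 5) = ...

reason(slot 5) = RD_PORT

(0) want 1×BR +0rd +0wr — yes → AL3|MU1|ME1|BR0|rd5|wr3
(1) want 1×MEM +2rd +0wr — yes → AL3|MU1|ME0|BR0|rd3|wr3
(2) want 1×ALU +2rd +1wr — yes → AL2|MU1|ME0|BR0|rd1|wr2
(3) want 1×MUL +2rd +1wr — RD_PORT → AL2|MU1|ME0|BR0|rd1|wr2
(4) want 1×ALU +2rd +1wr — RD_PORT → AL2|MU1|ME0|BR0|rd1|wr2
(5) want 1×MUL +2rd +1wr — RD_PORT → AL2|MU1|ME0|BR0|rd1|wr2
(6) want 1×BR +2rd +0wr — FU → AL2|MU1|ME0|BR0|rd1|wr2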